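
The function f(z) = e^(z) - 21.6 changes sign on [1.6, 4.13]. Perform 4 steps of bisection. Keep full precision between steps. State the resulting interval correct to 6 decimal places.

f(1.600000) = -16.646968, f(4.130000) = 40.577923 (opposite signs)
step 1: m = 2.865000, f(m) = -4.050947 < 0 → root in [2.865000, 4.130000]
step 2: m = 3.497500, f(m) = 11.432767 > 0 → root in [2.865000, 3.497500]
step 3: m = 3.181250, f(m) = 2.476831 > 0 → root in [2.865000, 3.181250]
step 4: m = 3.023125, f(m) = -1.044573 < 0 → root in [3.023125, 3.181250]

[3.023125, 3.181250]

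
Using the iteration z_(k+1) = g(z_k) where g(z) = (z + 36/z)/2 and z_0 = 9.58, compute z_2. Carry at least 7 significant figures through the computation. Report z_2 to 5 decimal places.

6.03355

z_1 = g(9.580000) = 6.668914
z_2 = g(6.668914) = 6.033547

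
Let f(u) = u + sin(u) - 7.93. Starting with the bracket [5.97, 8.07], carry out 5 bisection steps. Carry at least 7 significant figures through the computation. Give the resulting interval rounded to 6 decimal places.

[7.151250, 7.216875]

f(5.970000) = -2.268091, f(8.070000) = 1.116759 (opposite signs)
step 1: m = 7.020000, f(m) = -0.238068 < 0 → root in [7.020000, 8.070000]
step 2: m = 7.545000, f(m) = 0.567644 > 0 → root in [7.020000, 7.545000]
step 3: m = 7.282500, f(m) = 0.193601 > 0 → root in [7.020000, 7.282500]
step 4: m = 7.151250, f(m) = -0.015670 < 0 → root in [7.151250, 7.282500]
step 5: m = 7.216875, f(m) = 0.090695 > 0 → root in [7.151250, 7.216875]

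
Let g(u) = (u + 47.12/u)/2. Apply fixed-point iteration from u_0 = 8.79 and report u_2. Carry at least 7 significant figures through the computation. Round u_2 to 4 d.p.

6.8675

u_1 = g(8.790000) = 7.075319
u_2 = g(7.075319) = 6.867545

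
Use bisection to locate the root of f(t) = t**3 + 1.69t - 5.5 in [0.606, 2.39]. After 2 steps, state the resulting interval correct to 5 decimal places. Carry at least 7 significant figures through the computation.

[1.05200, 1.49800]

f(0.606000) = -4.253315, f(2.390000) = 12.191019 (opposite signs)
step 1: m = 1.498000, f(m) = 0.393138 > 0 → root in [0.606000, 1.498000]
step 2: m = 1.052000, f(m) = -2.557867 < 0 → root in [1.052000, 1.498000]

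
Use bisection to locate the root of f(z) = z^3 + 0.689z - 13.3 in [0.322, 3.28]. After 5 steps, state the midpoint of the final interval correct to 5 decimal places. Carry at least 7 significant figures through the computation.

2.30941

f(0.322000) = -13.044756, f(3.280000) = 24.247472 (opposite signs)
step 1: m = 1.801000, f(m) = -6.217386 < 0 → root in [1.801000, 3.280000]
step 2: m = 2.540500, f(m) = 4.847148 > 0 → root in [1.801000, 2.540500]
step 3: m = 2.170750, f(m) = -1.575442 < 0 → root in [2.170750, 2.540500]
step 4: m = 2.355625, f(m) = 1.394316 > 0 → root in [2.170750, 2.355625]
step 5: m = 2.263187, f(m) = -0.148577 < 0 → root in [2.263187, 2.355625]
Midpoint of [2.263187, 2.355625] = 2.309406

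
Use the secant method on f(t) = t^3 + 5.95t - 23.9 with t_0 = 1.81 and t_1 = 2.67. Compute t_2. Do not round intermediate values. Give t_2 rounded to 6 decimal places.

f(t_0) = -7.200759, f(t_1) = 11.020663
t_2 = 2.670000 - (11.020663)·(2.670000 - 1.810000)/(11.020663 - (-7.200759)) = 2.149856; f(t_2) = -1.171986

2.149856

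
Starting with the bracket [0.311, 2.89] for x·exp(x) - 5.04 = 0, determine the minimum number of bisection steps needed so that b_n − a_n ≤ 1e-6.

22

Initial width b − a = 2.89 − 0.311 = 2.579000.
After n steps the width is (b−a)/2^n; need (b−a)/2^n ≤ 1e-6.
So n ≥ log₂(2.579000/1e-6) = log₂(2579000.0000) ≈ 21.2984.
Hence n = 22.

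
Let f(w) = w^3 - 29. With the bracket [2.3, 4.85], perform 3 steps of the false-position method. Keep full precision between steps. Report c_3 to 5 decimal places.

3.00953

False-position update: c = (a·f(b) − b·f(a))/(f(b) − f(a)); replace the endpoint whose sign matches f(c).
f(2.300000) = -16.833000, f(4.850000) = 85.084125
step 1: c = 2.721167, f(c) = -8.850435 < 0 → new bracket [2.721167, 4.850000]
step 2: c = 2.921744, f(c) = -4.058275 < 0 → new bracket [2.921744, 4.850000]
step 3: c = 3.009529, f(c) = -1.741890 < 0 → new bracket [3.009529, 4.850000]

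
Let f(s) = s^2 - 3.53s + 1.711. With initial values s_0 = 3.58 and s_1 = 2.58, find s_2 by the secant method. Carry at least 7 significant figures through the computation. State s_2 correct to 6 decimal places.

f(s_0) = 1.890000, f(s_1) = -0.740000
s_2 = 2.580000 - (-0.740000)·(2.580000 - 3.580000)/(-0.740000 - (1.890000)) = 2.861369; f(s_2) = -0.202200

2.861369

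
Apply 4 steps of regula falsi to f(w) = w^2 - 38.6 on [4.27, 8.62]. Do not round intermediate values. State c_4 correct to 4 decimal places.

6.2113

False-position update: c = (a·f(b) − b·f(a))/(f(b) − f(a)); replace the endpoint whose sign matches f(c).
f(4.270000) = -20.367100, f(8.620000) = 35.704400
step 1: c = 5.850070, f(c) = -4.376683 < 0 → new bracket [5.850070, 8.620000]
step 2: c = 6.152534, f(c) = -0.746321 < 0 → new bracket [6.152534, 8.620000]
step 3: c = 6.203055, f(c) = -0.122106 < 0 → new bracket [6.203055, 8.620000]
step 4: c = 6.211293, f(c) = -0.019842 < 0 → new bracket [6.211293, 8.620000]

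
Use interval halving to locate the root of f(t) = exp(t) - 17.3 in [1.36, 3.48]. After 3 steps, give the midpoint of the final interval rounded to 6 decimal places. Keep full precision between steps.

f(1.360000) = -13.403807, f(3.480000) = 15.159722 (opposite signs)
step 1: m = 2.420000, f(m) = -6.054141 < 0 → root in [2.420000, 3.480000]
step 2: m = 2.950000, f(m) = 1.805954 > 0 → root in [2.420000, 2.950000]
step 3: m = 2.685000, f(m) = -2.641799 < 0 → root in [2.685000, 2.950000]
Midpoint of [2.685000, 2.950000] = 2.817500

2.817500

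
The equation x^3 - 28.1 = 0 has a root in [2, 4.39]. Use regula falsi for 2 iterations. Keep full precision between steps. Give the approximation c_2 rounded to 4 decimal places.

f(2.000000) = -20.100000, f(4.390000) = 56.504519
step 1: c = 2.627104, f(c) = -9.968581 < 0 → new bracket [2.627104, 4.390000]
step 2: c = 2.891475, f(c) = -3.925450 < 0 → new bracket [2.891475, 4.390000]

2.8915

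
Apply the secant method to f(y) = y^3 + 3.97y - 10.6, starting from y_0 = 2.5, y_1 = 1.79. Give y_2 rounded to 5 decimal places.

1.66476

f(y_0) = 14.950000, f(y_1) = 2.241639
y_2 = 1.790000 - (2.241639)·(1.790000 - 2.500000)/(2.241639 - (14.950000)) = 1.664762; f(y_2) = 0.622887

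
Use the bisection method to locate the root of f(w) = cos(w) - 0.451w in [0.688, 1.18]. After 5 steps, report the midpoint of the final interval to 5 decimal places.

f(0.688000) = 0.462230, f(1.180000) = -0.151255 (opposite signs)
step 1: m = 0.934000, f(m) = 0.173389 > 0 → root in [0.934000, 1.180000]
step 2: m = 1.057000, f(m) = 0.014780 > 0 → root in [1.057000, 1.180000]
step 3: m = 1.118500, f(m) = -0.067411 < 0 → root in [1.057000, 1.118500]
step 4: m = 1.087750, f(m) = -0.026096 < 0 → root in [1.057000, 1.087750]
step 5: m = 1.072375, f(m) = -0.005602 < 0 → root in [1.057000, 1.072375]
Midpoint of [1.057000, 1.072375] = 1.064688

1.06469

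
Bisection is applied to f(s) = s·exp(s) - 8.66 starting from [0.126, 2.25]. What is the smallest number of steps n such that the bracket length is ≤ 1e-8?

28

Initial width b − a = 2.25 − 0.126 = 2.124000.
After n steps the width is (b−a)/2^n; need (b−a)/2^n ≤ 1e-8.
So n ≥ log₂(2.124000/1e-8) = log₂(212400000.0000) ≈ 27.6622.
Hence n = 28.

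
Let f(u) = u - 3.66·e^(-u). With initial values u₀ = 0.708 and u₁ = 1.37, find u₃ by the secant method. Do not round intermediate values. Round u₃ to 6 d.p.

1.152637

f(u_0) = -1.095020, f(u_1) = 0.439969
u_2 = 1.370000 - (0.439969)·(1.370000 - 0.708000)/(0.439969 - (-1.095020)) = 1.180253; f(u_2) = 0.055898
u_3 = 1.180253 - (0.055898)·(1.180253 - 1.370000)/(0.055898 - (0.439969)) = 1.152637; f(u_3) = -0.003201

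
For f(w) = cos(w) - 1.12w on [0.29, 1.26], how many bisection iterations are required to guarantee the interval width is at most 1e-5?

Initial width b − a = 1.26 − 0.29 = 0.970000.
After n steps the width is (b−a)/2^n; need (b−a)/2^n ≤ 1e-5.
So n ≥ log₂(0.970000/1e-5) = log₂(97000.0000) ≈ 16.5657.
Hence n = 17.

17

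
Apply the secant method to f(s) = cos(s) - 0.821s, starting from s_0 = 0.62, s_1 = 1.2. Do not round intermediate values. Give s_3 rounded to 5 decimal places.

f(s_0) = 0.304858, f(s_1) = -0.622842
s_2 = 1.200000 - (-0.622842)·(1.200000 - 0.620000)/(-0.622842 - (0.304858)) = 0.810598; f(s_2) = 0.023564
s_3 = 0.810598 - (0.023564)·(0.810598 - 1.200000)/(0.023564 - (-0.622842)) = 0.824793; f(s_3) = 0.001553

0.82479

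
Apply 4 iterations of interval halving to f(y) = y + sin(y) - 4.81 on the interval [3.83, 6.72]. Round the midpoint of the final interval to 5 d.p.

f(3.830000) = -1.615308, f(6.720000) = 2.333055 (opposite signs)
step 1: m = 5.275000, f(m) = -0.380865 < 0 → root in [5.275000, 6.720000]
step 2: m = 5.997500, f(m) = 0.905685 > 0 → root in [5.275000, 5.997500]
step 3: m = 5.636250, f(m) = 0.223506 > 0 → root in [5.275000, 5.636250]
step 4: m = 5.455625, f(m) = -0.090658 < 0 → root in [5.455625, 5.636250]
Midpoint of [5.455625, 5.636250] = 5.545938

5.54594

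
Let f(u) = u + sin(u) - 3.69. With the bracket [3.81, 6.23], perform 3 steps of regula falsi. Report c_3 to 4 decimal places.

4.5935

f(3.810000) = -0.499737, f(6.230000) = 2.486840
step 1: c = 4.214933, f(c) = -0.353866 < 0 → new bracket [4.214933, 6.230000]
step 2: c = 4.465950, f(c) = -0.193838 < 0 → new bracket [4.465950, 6.230000]
step 3: c = 4.593507, f(c) = -0.089435 < 0 → new bracket [4.593507, 6.230000]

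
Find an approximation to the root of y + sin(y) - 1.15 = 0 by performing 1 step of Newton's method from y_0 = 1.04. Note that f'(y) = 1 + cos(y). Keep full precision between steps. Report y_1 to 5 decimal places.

0.54047

Newton update: y ← y − f(y)/f'(y).
y_0 = 1.040000: f = 0.752404, f' = 1.506220 → y_1 = 1.040000 - (0.752404)/(1.506220) = 0.540469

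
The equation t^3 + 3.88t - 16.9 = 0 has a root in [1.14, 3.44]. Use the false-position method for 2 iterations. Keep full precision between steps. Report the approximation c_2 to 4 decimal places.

1.9056

f(1.140000) = -10.995256, f(3.440000) = 37.154784
step 1: c = 1.665214, f(c) = -5.821432 < 0 → new bracket [1.665214, 3.440000]
step 2: c = 1.905622, f(c) = -2.586127 < 0 → new bracket [1.905622, 3.440000]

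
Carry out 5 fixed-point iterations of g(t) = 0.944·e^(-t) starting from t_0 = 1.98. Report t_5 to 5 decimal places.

0.50523

t_1 = g(1.980000) = 0.130337
t_2 = g(0.130337) = 0.828642
t_3 = g(0.828642) = 0.412190
t_4 = g(0.412190) = 0.625116
t_5 = g(0.625116) = 0.505228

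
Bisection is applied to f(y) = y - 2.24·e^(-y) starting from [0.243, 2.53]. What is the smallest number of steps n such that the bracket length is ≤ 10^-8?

Initial width b − a = 2.53 − 0.243 = 2.287000.
After n steps the width is (b−a)/2^n; need (b−a)/2^n ≤ 10^-8.
So n ≥ log₂(2.287000/10^-8) = log₂(228700000.0000) ≈ 27.7689.
Hence n = 28.

28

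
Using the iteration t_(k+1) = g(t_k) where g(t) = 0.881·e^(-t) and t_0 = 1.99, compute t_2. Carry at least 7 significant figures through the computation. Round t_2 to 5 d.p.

0.78104

t_1 = g(1.990000) = 0.120429
t_2 = g(0.120429) = 0.781042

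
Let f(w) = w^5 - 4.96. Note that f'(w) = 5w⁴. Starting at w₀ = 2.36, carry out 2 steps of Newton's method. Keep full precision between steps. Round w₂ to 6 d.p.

1.608984

w_0 = 2.360000: f = 68.248248, f' = 155.102221 → w_1 = 2.360000 - (68.248248)/(155.102221) = 1.919979
w_1 = 1.919979: f = 21.130493, f' = 67.944739 → w_2 = 1.919979 - (21.130493)/(67.944739) = 1.608984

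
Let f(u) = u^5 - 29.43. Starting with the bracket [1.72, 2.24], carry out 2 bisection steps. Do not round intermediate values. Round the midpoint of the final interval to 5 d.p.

1.91500

f(1.720000) = -14.376335, f(2.240000) = 26.964934 (opposite signs)
step 1: m = 1.980000, f(m) = 1.001682 > 0 → root in [1.720000, 1.980000]
step 2: m = 1.850000, f(m) = -7.760013 < 0 → root in [1.850000, 1.980000]
Midpoint of [1.850000, 1.980000] = 1.915000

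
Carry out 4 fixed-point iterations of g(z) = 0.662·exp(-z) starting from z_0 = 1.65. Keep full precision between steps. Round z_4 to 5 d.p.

z_1 = g(1.650000) = 0.127137
z_2 = g(0.127137) = 0.582966
z_3 = g(0.582966) = 0.369555
z_4 = g(0.369555) = 0.457470

0.45747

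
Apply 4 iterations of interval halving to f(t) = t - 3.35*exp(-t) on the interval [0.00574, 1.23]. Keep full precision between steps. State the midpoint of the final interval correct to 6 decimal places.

1.115226

f(0.005740) = -3.325086, f(1.230000) = 0.250820 (opposite signs)
step 1: m = 0.617870, f(m) = -1.188086 < 0 → root in [0.617870, 1.230000]
step 2: m = 0.923935, f(m) = -0.405861 < 0 → root in [0.923935, 1.230000]
step 3: m = 1.076967, f(m) = -0.064133 < 0 → root in [1.076967, 1.230000]
step 4: m = 1.153484, f(m) = 0.096439 > 0 → root in [1.076967, 1.153484]
Midpoint of [1.076967, 1.153484] = 1.115226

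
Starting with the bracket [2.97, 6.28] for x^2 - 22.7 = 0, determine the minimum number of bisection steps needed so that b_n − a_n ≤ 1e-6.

22

Initial width b − a = 6.28 − 2.97 = 3.310000.
After n steps the width is (b−a)/2^n; need (b−a)/2^n ≤ 1e-6.
So n ≥ log₂(3.310000/1e-6) = log₂(3310000.0000) ≈ 21.6584.
Hence n = 22.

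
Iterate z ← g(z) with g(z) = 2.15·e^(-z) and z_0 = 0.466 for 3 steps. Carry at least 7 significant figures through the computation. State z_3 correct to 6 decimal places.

z_1 = g(0.466000) = 1.349141
z_2 = g(1.349141) = 0.557846
z_3 = g(0.557846) = 1.230748

1.230748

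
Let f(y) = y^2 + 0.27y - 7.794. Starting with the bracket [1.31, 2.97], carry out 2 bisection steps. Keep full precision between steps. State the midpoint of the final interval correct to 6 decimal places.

f(1.310000) = -5.724200, f(2.970000) = 1.828800 (opposite signs)
step 1: m = 2.140000, f(m) = -2.636600 < 0 → root in [2.140000, 2.970000]
step 2: m = 2.555000, f(m) = -0.576125 < 0 → root in [2.555000, 2.970000]
Midpoint of [2.555000, 2.970000] = 2.762500

2.762500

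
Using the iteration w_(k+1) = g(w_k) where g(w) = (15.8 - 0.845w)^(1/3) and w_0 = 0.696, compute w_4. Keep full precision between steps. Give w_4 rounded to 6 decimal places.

w_1 = g(0.696000) = 2.477770
w_2 = g(2.477770) = 2.393168
w_3 = g(2.393168) = 2.397322
w_4 = g(2.397322) = 2.397118

2.397118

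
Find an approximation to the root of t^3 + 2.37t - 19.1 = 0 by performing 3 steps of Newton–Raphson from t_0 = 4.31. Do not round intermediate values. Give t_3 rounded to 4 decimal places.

Newton update: t ← t − f(t)/f'(t).
f'(t) = 3t^2 + 2.37
t_0 = 4.310000: f = 71.177691, f' = 58.098300 → t_1 = 4.310000 - (71.177691)/(58.098300) = 3.084875
t_1 = 3.084875: f = 17.568218, f' = 30.919358 → t_2 = 3.084875 - (17.568218)/(30.919358) = 2.516680
t_2 = 2.516680: f = 2.804373, f' = 21.371035 → t_3 = 2.516680 - (2.804373)/(21.371035) = 2.385457

2.3855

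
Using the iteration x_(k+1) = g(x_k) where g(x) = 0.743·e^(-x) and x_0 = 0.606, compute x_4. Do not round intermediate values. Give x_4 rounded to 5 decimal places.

x_1 = g(0.606000) = 0.405328
x_2 = g(0.405328) = 0.495401
x_3 = g(0.495401) = 0.452729
x_4 = g(0.452729) = 0.472466

0.47247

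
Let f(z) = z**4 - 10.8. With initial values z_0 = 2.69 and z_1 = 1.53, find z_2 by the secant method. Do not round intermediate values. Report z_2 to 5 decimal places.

1.66164

f(z_0) = 41.561143, f(z_1) = -5.320187
z_2 = 1.530000 - (-5.320187)·(1.530000 - 2.690000)/(-5.320187 - (41.561143)) = 1.661639; f(z_2) = -3.176633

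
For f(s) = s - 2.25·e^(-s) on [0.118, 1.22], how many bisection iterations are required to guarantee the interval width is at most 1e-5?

Initial width b − a = 1.22 − 0.118 = 1.102000.
After n steps the width is (b−a)/2^n; need (b−a)/2^n ≤ 1e-5.
So n ≥ log₂(1.102000/1e-5) = log₂(110200.0000) ≈ 16.7498.
Hence n = 17.

17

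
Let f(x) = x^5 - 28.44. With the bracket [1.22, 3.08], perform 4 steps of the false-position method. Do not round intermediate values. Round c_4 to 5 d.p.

1.73893

f(1.220000) = -25.737292, f(3.080000) = 248.734698
step 1: c = 1.394413, f(c) = -23.168230 < 0 → new bracket [1.394413, 3.080000]
step 2: c = 1.538038, f(c) = -19.833337 < 0 → new bracket [1.538038, 3.080000]
step 3: c = 1.651909, f(c) = -16.139271 < 0 → new bracket [1.651909, 3.080000]
step 4: c = 1.738925, f(c) = -12.539718 < 0 → new bracket [1.738925, 3.080000]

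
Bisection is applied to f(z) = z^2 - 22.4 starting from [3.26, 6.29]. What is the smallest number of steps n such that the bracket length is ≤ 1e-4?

Initial width b − a = 6.29 − 3.26 = 3.030000.
After n steps the width is (b−a)/2^n; need (b−a)/2^n ≤ 1e-4.
So n ≥ log₂(3.030000/1e-4) = log₂(30300.0000) ≈ 14.8870.
Hence n = 15.

15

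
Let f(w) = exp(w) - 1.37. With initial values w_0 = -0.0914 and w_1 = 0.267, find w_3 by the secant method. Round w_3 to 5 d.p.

0.31456

f(w_0) = -0.457347, f(w_1) = -0.063960
w_2 = 0.267000 - (-0.063960)·(0.267000 - -0.091400)/(-0.063960 - (-0.457347)) = 0.325271; f(w_2) = 0.014406
w_3 = 0.325271 - (0.014406)·(0.325271 - 0.267000)/(0.014406 - (-0.063960)) = 0.314559; f(w_3) = -0.000345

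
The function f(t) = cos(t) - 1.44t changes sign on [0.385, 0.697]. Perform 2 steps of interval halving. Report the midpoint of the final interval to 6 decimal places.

0.580000

f(0.385000) = 0.372398, f(0.697000) = -0.236909 (opposite signs)
step 1: m = 0.541000, f(m) = 0.078154 > 0 → root in [0.541000, 0.697000]
step 2: m = 0.619000, f(m) = -0.076901 < 0 → root in [0.541000, 0.619000]
Midpoint of [0.541000, 0.619000] = 0.580000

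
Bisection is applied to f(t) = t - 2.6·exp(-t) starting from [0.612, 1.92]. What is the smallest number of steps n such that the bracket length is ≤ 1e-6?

Initial width b − a = 1.92 − 0.612 = 1.308000.
After n steps the width is (b−a)/2^n; need (b−a)/2^n ≤ 1e-6.
So n ≥ log₂(1.308000/1e-6) = log₂(1308000.0000) ≈ 20.3189.
Hence n = 21.

21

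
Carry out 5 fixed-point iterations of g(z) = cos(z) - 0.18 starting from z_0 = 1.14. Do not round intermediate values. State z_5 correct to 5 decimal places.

0.59342

z_1 = g(1.140000) = 0.237595
z_2 = g(0.237595) = 0.791907
z_3 = g(0.791907) = 0.522489
z_4 = g(0.522489) = 0.686580
z_5 = g(0.686580) = 0.593419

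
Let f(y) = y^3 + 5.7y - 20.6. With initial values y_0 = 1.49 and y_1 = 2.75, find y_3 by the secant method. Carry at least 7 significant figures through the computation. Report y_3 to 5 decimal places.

2.04007

f(y_0) = -8.799051, f(y_1) = 15.871875
y_2 = 2.750000 - (15.871875)·(2.750000 - 1.490000)/(15.871875 - (-8.799051)) = 1.939387; f(y_2) = -2.251022
y_3 = 1.939387 - (-2.251022)·(1.939387 - 2.750000)/(-2.251022 - (15.871875)) = 2.040073; f(y_3) = -0.481016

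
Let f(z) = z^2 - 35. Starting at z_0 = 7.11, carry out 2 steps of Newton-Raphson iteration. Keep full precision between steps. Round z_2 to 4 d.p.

5.9169

Newton update: z ← z − f(z)/f'(z).
f'(z) = 2z
z_0 = 7.110000: f = 15.552100, f' = 14.220000 → z_1 = 7.110000 - (15.552100)/(14.220000) = 6.016322
z_1 = 6.016322: f = 1.196131, f' = 12.032644 → z_2 = 6.016322 - (1.196131)/(12.032644) = 5.916915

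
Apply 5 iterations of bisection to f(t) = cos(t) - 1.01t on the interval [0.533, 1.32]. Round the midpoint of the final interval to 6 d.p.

0.742047

f(0.533000) = 0.322957, f(1.320000) = -1.085025 (opposite signs)
step 1: m = 0.926500, f(m) = -0.335129 < 0 → root in [0.533000, 0.926500]
step 2: m = 0.729750, f(m) = 0.008294 > 0 → root in [0.729750, 0.926500]
step 3: m = 0.828125, f(m) = -0.160148 < 0 → root in [0.729750, 0.828125]
step 4: m = 0.778938, f(m) = -0.075067 < 0 → root in [0.729750, 0.778938]
step 5: m = 0.754344, f(m) = -0.033166 < 0 → root in [0.729750, 0.754344]
Midpoint of [0.729750, 0.754344] = 0.742047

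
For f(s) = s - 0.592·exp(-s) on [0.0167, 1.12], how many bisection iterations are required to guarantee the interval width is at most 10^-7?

Initial width b − a = 1.12 − 0.0167 = 1.103300.
After n steps the width is (b−a)/2^n; need (b−a)/2^n ≤ 10^-7.
So n ≥ log₂(1.103300/10^-7) = log₂(11033000.0000) ≈ 23.3953.
Hence n = 24.

24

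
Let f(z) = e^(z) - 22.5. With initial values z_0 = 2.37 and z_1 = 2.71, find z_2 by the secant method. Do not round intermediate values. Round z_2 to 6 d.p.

f(z_0) = -11.802608, f(z_1) = -7.470724
z_2 = 2.710000 - (-7.470724)·(2.710000 - 2.370000)/(-7.470724 - (-11.802608)) = 3.296361; f(z_2) = 4.514149

3.296361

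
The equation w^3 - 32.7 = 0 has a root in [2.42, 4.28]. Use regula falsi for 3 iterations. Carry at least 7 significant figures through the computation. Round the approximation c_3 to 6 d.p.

False-position update: c = (a·f(b) − b·f(a))/(f(b) − f(a)); replace the endpoint whose sign matches f(c).
f(2.420000) = -18.527512, f(4.280000) = 45.702752
step 1: c = 2.956525, f(c) = -6.856884 < 0 → new bracket [2.956525, 4.280000]
step 2: c = 3.129185, f(c) = -2.059656 < 0 → new bracket [3.129185, 4.280000]
step 3: c = 3.178811, f(c) = -0.578615 < 0 → new bracket [3.178811, 4.280000]

3.178811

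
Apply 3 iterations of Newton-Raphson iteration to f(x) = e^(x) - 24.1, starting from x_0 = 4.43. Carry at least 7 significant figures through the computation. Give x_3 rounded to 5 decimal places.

f'(x) = e^(x)
x_0 = 4.430000: f = 59.831417, f' = 83.931417 → x_1 = 4.430000 - (59.831417)/(83.931417) = 3.717139
x_1 = 3.717139: f = 17.046514, f' = 41.146514 → x_2 = 3.717139 - (17.046514)/(41.146514) = 3.302851
x_2 = 3.302851: f = 3.090048, f' = 27.190048 → x_3 = 3.302851 - (3.090048)/(27.190048) = 3.189205

3.18920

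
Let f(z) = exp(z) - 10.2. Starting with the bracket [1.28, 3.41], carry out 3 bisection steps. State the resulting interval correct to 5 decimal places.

f(1.280000) = -6.603360, f(3.410000) = 20.065244 (opposite signs)
step 1: m = 2.345000, f(m) = 0.233273 > 0 → root in [1.280000, 2.345000]
step 2: m = 1.812500, f(m) = -4.074257 < 0 → root in [1.812500, 2.345000]
step 3: m = 2.078750, f(m) = -2.205530 < 0 → root in [2.078750, 2.345000]

[2.07875, 2.34500]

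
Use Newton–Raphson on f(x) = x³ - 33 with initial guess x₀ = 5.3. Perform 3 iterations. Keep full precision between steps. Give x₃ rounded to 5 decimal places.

3.21203

f'(x) = 3x²
x_0 = 5.300000: f = 115.877000, f' = 84.270000 → x_1 = 5.300000 - (115.877000)/(84.270000) = 3.924932
x_1 = 3.924932: f = 27.463925, f' = 46.215268 → x_2 = 3.924932 - (27.463925)/(46.215268) = 3.330671
x_2 = 3.330671: f = 3.948361, f' = 33.280106 → x_3 = 3.330671 - (3.948361)/(33.280106) = 3.212031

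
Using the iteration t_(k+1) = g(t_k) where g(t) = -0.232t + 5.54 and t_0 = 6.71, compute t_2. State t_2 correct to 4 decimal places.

4.6159

t_1 = g(6.710000) = 3.983280
t_2 = g(3.983280) = 4.615879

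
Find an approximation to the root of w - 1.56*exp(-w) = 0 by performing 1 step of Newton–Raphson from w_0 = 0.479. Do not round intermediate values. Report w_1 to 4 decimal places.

0.7268

f'(w) = 1 + 1.56*exp(-w)
w_0 = 0.479000: f = -0.487268, f' = 1.966268 → w_1 = 0.479000 - (-0.487268)/(1.966268) = 0.726814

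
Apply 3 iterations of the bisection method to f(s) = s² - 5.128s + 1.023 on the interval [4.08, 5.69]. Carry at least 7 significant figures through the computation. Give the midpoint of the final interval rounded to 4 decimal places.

f(4.080000) = -3.252840, f(5.690000) = 4.220780 (opposite signs)
step 1: m = 4.885000, f(m) = -0.164055 < 0 → root in [4.885000, 5.690000]
step 2: m = 5.287500, f(m) = 1.866356 > 0 → root in [4.885000, 5.287500]
step 3: m = 5.086250, f(m) = 0.810649 > 0 → root in [4.885000, 5.086250]
Midpoint of [4.885000, 5.086250] = 4.985625

4.9856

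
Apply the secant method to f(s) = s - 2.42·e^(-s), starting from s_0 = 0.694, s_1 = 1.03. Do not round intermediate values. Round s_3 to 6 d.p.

f(s_0) = -0.514969, f(s_1) = 0.166043
s_2 = 1.030000 - (0.166043)·(1.030000 - 0.694000)/(0.166043 - (-0.514969)) = 0.948077; f(s_2) = 0.010362
s_3 = 0.948077 - (0.010362)·(0.948077 - 1.030000)/(0.010362 - (0.166043)) = 0.942624; f(s_3) = -0.000218

0.942624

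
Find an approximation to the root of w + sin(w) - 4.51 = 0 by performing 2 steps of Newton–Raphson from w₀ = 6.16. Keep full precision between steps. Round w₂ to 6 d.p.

f'(w) = 1 + cos(w)
w_0 = 6.160000: f = 1.527126, f' = 1.992422 → w_1 = 6.160000 - (1.527126)/(1.992422) = 5.393533
w_1 = 5.393533: f = 0.106680, f' = 1.629682 → w_2 = 5.393533 - (0.106680)/(1.629682) = 5.328072

5.328072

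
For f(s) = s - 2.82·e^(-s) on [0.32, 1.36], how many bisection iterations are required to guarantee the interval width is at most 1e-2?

7

Initial width b − a = 1.36 − 0.32 = 1.040000.
After n steps the width is (b−a)/2^n; need (b−a)/2^n ≤ 1e-2.
So n ≥ log₂(1.040000/1e-2) = log₂(104.0000) ≈ 6.7004.
Hence n = 7.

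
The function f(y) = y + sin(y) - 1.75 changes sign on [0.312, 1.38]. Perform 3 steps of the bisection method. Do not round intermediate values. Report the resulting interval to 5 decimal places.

[0.84600, 0.97950]

f(0.312000) = -1.131037, f(1.380000) = 0.611854 (opposite signs)
step 1: m = 0.846000, f(m) = -0.155366 < 0 → root in [0.846000, 1.380000]
step 2: m = 1.113000, f(m) = 0.260029 > 0 → root in [0.846000, 1.113000]
step 3: m = 0.979500, f(m) = 0.059719 > 0 → root in [0.846000, 0.979500]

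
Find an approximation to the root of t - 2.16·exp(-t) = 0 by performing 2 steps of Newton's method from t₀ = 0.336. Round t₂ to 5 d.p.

0.88698

Newton update: t ← t − f(t)/f'(t).
f'(t) = 1 + 2.16·exp(-t)
t_0 = 0.336000: f = -1.207586, f' = 2.543586 → t_1 = 0.336000 - (-1.207586)/(2.543586) = 0.810757
t_1 = 0.810757: f = -0.149409, f' = 1.960166 → t_2 = 0.810757 - (-0.149409)/(1.960166) = 0.886980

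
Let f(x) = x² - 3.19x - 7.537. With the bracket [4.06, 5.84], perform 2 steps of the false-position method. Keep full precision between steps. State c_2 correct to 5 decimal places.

4.75348

f(4.060000) = -4.004800, f(5.840000) = 7.939000
step 1: c = 4.656841, f(c) = -0.706158 < 0 → new bracket [4.656841, 5.840000]
step 2: c = 4.753484, f(c) = -0.105005 < 0 → new bracket [4.753484, 5.840000]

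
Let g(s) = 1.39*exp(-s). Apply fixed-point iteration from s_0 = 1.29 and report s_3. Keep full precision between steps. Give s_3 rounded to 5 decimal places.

0.53861

s_1 = g(1.290000) = 0.382626
s_2 = g(0.382626) = 0.948074
s_3 = g(0.948074) = 0.538606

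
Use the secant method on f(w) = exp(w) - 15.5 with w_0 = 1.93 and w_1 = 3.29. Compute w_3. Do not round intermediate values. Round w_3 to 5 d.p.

2.68325

f(w_0) = -8.610490, f(w_1) = 11.342864
w_2 = 3.290000 - (11.342864)·(3.290000 - 1.930000)/(11.342864 - (-8.610490)) = 2.516882; f(w_2) = -3.110094
w_3 = 2.516882 - (-3.110094)·(2.516882 - 3.290000)/(-3.110094 - (11.342864)) = 2.683247; f(w_3) = -0.867467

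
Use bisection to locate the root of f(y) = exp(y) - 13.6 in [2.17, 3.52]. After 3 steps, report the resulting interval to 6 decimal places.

[2.507500, 2.676250]

f(2.170000) = -4.841716, f(3.520000) = 20.184428 (opposite signs)
step 1: m = 2.845000, f(m) = 3.601559 > 0 → root in [2.170000, 2.845000]
step 2: m = 2.507500, f(m) = -1.325794 < 0 → root in [2.507500, 2.845000]
step 3: m = 2.676250, f(m) = 0.930502 > 0 → root in [2.507500, 2.676250]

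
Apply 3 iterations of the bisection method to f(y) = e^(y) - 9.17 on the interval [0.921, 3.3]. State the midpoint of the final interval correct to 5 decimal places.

f(0.921000) = -6.658199, f(3.300000) = 17.942639 (opposite signs)
step 1: m = 2.110500, f(m) = -0.917634 < 0 → root in [2.110500, 3.300000]
step 2: m = 2.705250, f(m) = 5.788056 > 0 → root in [2.110500, 2.705250]
step 3: m = 2.407875, f(m) = 1.940327 > 0 → root in [2.110500, 2.407875]
Midpoint of [2.110500, 2.407875] = 2.259187

2.25919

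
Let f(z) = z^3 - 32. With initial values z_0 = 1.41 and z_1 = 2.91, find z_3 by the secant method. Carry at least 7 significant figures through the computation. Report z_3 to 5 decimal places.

f(z_0) = -29.196779, f(z_1) = -7.357829
z_2 = 2.910000 - (-7.357829)·(2.910000 - 1.410000)/(-7.357829 - (-29.196779)) = 3.415370; f(z_2) = 7.839434
z_3 = 3.415370 - (7.839434)·(3.415370 - 2.910000)/(7.839434 - (-7.357829)) = 3.154677; f(z_3) = -0.604690

3.15468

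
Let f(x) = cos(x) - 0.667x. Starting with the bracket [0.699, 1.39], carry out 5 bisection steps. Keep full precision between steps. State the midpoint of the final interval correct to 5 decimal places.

f(0.699000) = 0.299253, f(1.390000) = -0.747317 (opposite signs)
step 1: m = 1.044500, f(m) = -0.194347 < 0 → root in [0.699000, 1.044500]
step 2: m = 0.871750, f(m) = 0.062031 > 0 → root in [0.871750, 1.044500]
step 3: m = 0.958125, f(m) = -0.064014 < 0 → root in [0.871750, 0.958125]
step 4: m = 0.914937, f(m) = -0.000423 < 0 → root in [0.871750, 0.914937]
step 5: m = 0.893344, f(m) = 0.030950 > 0 → root in [0.893344, 0.914937]
Midpoint of [0.893344, 0.914937] = 0.904141

0.90414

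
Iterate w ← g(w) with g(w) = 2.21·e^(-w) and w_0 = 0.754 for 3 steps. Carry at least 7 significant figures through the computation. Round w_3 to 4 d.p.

1.0117

w_1 = g(0.754000) = 1.039763
w_2 = g(1.039763) = 0.781320
w_3 = g(0.781320) = 1.011741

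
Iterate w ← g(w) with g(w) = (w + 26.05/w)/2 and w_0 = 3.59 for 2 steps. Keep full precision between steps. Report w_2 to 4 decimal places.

5.1133

w_1 = g(3.590000) = 5.423134
w_2 = g(5.423134) = 5.113315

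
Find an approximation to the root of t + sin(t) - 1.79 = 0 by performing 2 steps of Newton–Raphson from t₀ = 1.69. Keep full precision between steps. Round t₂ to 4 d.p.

f'(t) = 1 + cos(t)
t_0 = 1.690000: f = 0.892904, f' = 0.881078 → t_1 = 1.690000 - (0.892904)/(0.881078) = 0.676579
t_1 = 0.676579: f = -0.487292, f' = 1.779719 → t_2 = 0.676579 - (-0.487292)/(1.779719) = 0.950382

0.9504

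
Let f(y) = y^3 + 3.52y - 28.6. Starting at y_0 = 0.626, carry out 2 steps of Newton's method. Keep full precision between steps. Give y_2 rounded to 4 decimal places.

4.2487

Newton update: y ← y − f(y)/f'(y).
f'(y) = 3y^2 + 3.52
y_0 = 0.626000: f = -26.151166, f' = 4.695628 → y_1 = 0.626000 - (-26.151166)/(4.695628) = 6.195258
y_1 = 6.195258: f = 230.988925, f' = 118.663679 → y_2 = 6.195258 - (230.988925)/(118.663679) = 4.248674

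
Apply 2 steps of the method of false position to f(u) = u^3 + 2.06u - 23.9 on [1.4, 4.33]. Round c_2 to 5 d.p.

2.36852

f(1.400000) = -18.272000, f(4.330000) = 66.202537
step 1: c = 2.033764, f(c) = -11.298393 < 0 → new bracket [2.033764, 4.330000]
step 2: c = 2.368519, f(c) = -5.733742 < 0 → new bracket [2.368519, 4.330000]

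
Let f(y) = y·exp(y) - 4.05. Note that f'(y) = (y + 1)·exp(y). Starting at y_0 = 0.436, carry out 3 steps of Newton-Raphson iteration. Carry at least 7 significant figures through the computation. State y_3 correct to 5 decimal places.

Newton update: y ← y − f(y)/f'(y).
y_0 = 0.436000: f = -3.375722, f' = 2.220787 → y_1 = 0.436000 - (-3.375722)/(2.220787) = 1.956057
y_1 = 1.956057: f = 9.782040, f' = 20.903429 → y_2 = 1.956057 - (9.782040)/(20.903429) = 1.488094
y_2 = 1.488094: f = 2.540237, f' = 11.018882 → y_3 = 1.488094 - (2.540237)/(11.018882) = 1.257559

1.25756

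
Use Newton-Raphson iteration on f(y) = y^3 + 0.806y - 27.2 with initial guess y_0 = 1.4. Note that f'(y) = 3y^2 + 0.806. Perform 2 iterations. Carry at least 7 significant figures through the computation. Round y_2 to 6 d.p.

3.598222

y_0 = 1.400000: f = -23.327600, f' = 6.686000 → y_1 = 1.400000 - (-23.327600)/(6.686000) = 4.889022
y_1 = 4.889022: f = 93.600565, f' = 72.513604 → y_2 = 4.889022 - (93.600565)/(72.513604) = 3.598222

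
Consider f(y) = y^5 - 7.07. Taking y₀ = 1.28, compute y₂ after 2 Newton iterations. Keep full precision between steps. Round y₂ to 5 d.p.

f'(y) = 5y⁴
y_0 = 1.280000: f = -3.634026, f' = 13.421773 → y_1 = 1.280000 - (-3.634026)/(13.421773) = 1.550756
y_1 = 1.550756: f = 1.898451, f' = 28.916381 → y_2 = 1.550756 - (1.898451)/(28.916381) = 1.485103

1.48510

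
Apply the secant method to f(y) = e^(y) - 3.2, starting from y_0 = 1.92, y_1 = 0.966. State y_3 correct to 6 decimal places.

1.170042

Secant update: y_(k+1) = y_k − f(y_k)·(y_k − y_(k-1))/(f(y_k) − f(y_(k-1))).
f(y_0) = 3.620958, f(y_1) = -0.572586
y_2 = 0.966000 - (-0.572586)·(0.966000 - 1.920000)/(-0.572586 - (3.620958)) = 1.096259; f(y_2) = -0.207051
y_3 = 1.096259 - (-0.207051)·(1.096259 - 0.966000)/(-0.207051 - (-0.572586)) = 1.170042; f(y_3) = 0.022129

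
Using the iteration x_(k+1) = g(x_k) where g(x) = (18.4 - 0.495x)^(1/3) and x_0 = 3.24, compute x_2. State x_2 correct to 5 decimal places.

2.57794

x_1 = g(3.240000) = 2.560965
x_2 = g(2.560965) = 2.577936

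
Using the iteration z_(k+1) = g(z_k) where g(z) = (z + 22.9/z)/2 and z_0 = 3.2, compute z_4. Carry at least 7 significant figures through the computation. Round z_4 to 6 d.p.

4.785394

z_1 = g(3.200000) = 5.178125
z_2 = g(5.178125) = 4.800288
z_3 = g(4.800288) = 4.785418
z_4 = g(4.785418) = 4.785394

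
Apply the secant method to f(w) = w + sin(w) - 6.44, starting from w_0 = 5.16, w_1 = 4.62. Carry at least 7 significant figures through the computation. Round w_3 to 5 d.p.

6.28139

f(w_0) = -2.181484, f(w_1) = -2.815735
w_2 = 4.620000 - (-2.815735)·(4.620000 - 5.160000)/(-2.815735 - (-2.181484)) = 7.017309; f(w_2) = 1.247246
w_3 = 7.017309 - (1.247246)·(7.017309 - 4.620000)/(1.247246 - (-2.815735)) = 6.281388; f(w_3) = -0.160410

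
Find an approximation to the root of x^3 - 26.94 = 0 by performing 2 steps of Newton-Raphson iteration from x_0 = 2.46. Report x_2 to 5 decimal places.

f'(x) = 3x^2
x_0 = 2.460000: f = -12.053064, f' = 18.154800 → x_1 = 2.460000 - (-12.053064)/(18.154800) = 3.123905
x_1 = 3.123905: f = 3.545512, f' = 29.276349 → x_2 = 3.123905 - (3.545512)/(29.276349) = 3.002800

3.00280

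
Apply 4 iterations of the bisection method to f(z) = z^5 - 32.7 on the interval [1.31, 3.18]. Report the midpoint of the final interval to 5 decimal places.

1.95281

f(1.310000) = -28.842051, f(3.180000) = 292.488815 (opposite signs)
step 1: m = 2.245000, f(m) = 24.327158 > 0 → root in [1.310000, 2.245000]
step 2: m = 1.777500, f(m) = -14.956142 < 0 → root in [1.777500, 2.245000]
step 3: m = 2.011250, f(m) = 0.210182 > 0 → root in [1.777500, 2.011250]
step 4: m = 1.894375, f(m) = -8.303374 < 0 → root in [1.894375, 2.011250]
Midpoint of [1.894375, 2.011250] = 1.952813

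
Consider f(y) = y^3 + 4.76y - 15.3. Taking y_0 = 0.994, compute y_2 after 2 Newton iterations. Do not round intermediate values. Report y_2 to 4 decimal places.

1.9057

Newton update: y ← y − f(y)/f'(y).
f'(y) = 3y^2 + 4.76
y_0 = 0.994000: f = -9.586452, f' = 7.724108 → y_1 = 0.994000 - (-9.586452)/(7.724108) = 2.235108
y_1 = 2.235108: f = 6.505060, f' = 19.747123 → y_2 = 2.235108 - (6.505060)/(19.747123) = 1.905690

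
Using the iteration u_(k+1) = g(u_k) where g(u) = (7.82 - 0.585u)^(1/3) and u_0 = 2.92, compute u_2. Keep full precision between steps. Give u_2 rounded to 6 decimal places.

1.889921

u_1 = g(2.920000) = 1.828338
u_2 = g(1.828338) = 1.889921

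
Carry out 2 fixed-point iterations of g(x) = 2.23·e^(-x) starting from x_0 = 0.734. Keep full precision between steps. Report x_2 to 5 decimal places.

0.76463

x_1 = g(0.734000) = 1.070367
x_2 = g(1.070367) = 0.764628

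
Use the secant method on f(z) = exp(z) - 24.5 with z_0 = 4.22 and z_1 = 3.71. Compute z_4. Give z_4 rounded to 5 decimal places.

3.20323

f(z_0) = 43.533484, f(z_1) = 16.353807
z_2 = 3.710000 - (16.353807)·(3.710000 - 4.220000)/(16.353807 - (43.533484)) = 3.403137; f(z_2) = 5.558241
z_3 = 3.403137 - (5.558241)·(3.403137 - 3.710000)/(5.558241 - (16.353807)) = 3.245144; f(z_3) = 1.165413
z_4 = 3.245144 - (1.165413)·(3.245144 - 3.403137)/(1.165413 - (5.558241)) = 3.203229; f(z_4) = 0.111874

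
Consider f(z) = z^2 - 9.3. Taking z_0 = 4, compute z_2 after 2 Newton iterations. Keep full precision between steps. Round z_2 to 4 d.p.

3.0516

f'(z) = 2z
z_0 = 4.000000: f = 6.700000, f' = 8.000000 → z_1 = 4.000000 - (6.700000)/(8.000000) = 3.162500
z_1 = 3.162500: f = 0.701406, f' = 6.325000 → z_2 = 3.162500 - (0.701406)/(6.325000) = 3.051606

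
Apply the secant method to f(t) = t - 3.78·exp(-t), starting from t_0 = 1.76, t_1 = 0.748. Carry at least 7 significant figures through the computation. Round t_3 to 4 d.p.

1.1792

f(t_0) = 1.109670, f(t_1) = -1.041120
t_2 = 0.748000 - (-1.041120)·(0.748000 - 1.760000)/(-1.041120 - (1.109670)) = 1.237873; f(t_2) = 0.141671
t_3 = 1.237873 - (0.141671)·(1.237873 - 0.748000)/(0.141671 - (-1.041120)) = 1.179197; f(t_3) = 0.016751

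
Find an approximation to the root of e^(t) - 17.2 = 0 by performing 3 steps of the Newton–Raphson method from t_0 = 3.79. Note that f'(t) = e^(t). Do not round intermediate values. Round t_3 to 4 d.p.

Newton update: t ← t − f(t)/f'(t).
t_0 = 3.790000: f = 27.056400, f' = 44.256400 → t_1 = 3.790000 - (27.056400)/(44.256400) = 3.178644
t_1 = 3.178644: f = 6.814177, f' = 24.014177 → t_2 = 3.178644 - (6.814177)/(24.014177) = 2.894888
t_2 = 2.894888: f = 0.881475, f' = 18.081475 → t_3 = 2.894888 - (0.881475)/(18.081475) = 2.846138

2.8461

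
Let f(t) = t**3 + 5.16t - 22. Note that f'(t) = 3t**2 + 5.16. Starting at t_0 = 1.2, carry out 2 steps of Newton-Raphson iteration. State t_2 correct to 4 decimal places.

2.2665

t_0 = 1.200000: f = -14.080000, f' = 9.480000 → t_1 = 1.200000 - (-14.080000)/(9.480000) = 2.685232
t_1 = 2.685232: f = 11.217586, f' = 26.791414 → t_2 = 2.685232 - (11.217586)/(26.791414) = 2.266531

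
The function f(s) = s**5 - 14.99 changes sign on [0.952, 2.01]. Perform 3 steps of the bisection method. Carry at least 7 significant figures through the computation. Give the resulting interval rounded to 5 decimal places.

f(0.952000) = -14.208040, f(2.010000) = 17.818040 (opposite signs)
step 1: m = 1.481000, f(m) = -7.865157 < 0 → root in [1.481000, 2.010000]
step 2: m = 1.745500, f(m) = 1.213143 > 0 → root in [1.481000, 1.745500]
step 3: m = 1.613250, f(m) = -4.062813 < 0 → root in [1.613250, 1.745500]

[1.61325, 1.74550]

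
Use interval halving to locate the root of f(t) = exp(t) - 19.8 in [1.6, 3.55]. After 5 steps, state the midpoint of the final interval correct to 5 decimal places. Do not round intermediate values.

f(1.600000) = -14.846968, f(3.550000) = 15.013317 (opposite signs)
step 1: m = 2.575000, f(m) = -6.668683 < 0 → root in [2.575000, 3.550000]
step 2: m = 3.062500, f(m) = 1.580943 > 0 → root in [2.575000, 3.062500]
step 3: m = 2.818750, f(m) = -3.044107 < 0 → root in [2.818750, 3.062500]
step 4: m = 2.940625, f(m) = -0.872328 < 0 → root in [2.940625, 3.062500]
step 5: m = 3.001562, f(m) = 0.316945 > 0 → root in [2.940625, 3.001562]
Midpoint of [2.940625, 3.001562] = 2.971094

2.97109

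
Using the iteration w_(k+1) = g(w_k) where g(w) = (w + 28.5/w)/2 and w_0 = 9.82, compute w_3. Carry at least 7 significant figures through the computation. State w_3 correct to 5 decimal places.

5.33916

w_1 = g(9.820000) = 6.361120
w_2 = g(6.361120) = 5.420732
w_3 = g(5.420732) = 5.339162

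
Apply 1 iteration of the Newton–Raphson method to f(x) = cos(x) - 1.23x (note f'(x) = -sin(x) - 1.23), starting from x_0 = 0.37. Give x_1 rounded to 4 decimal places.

0.6698

Newton update: x ← x − f(x)/f'(x).
x_0 = 0.370000: f = 0.477227, f' = -1.591615 → x_1 = 0.370000 - (0.477227)/(-1.591615) = 0.669838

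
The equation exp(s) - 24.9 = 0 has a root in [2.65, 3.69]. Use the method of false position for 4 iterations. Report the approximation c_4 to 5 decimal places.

False-position update: c = (a·f(b) − b·f(a))/(f(b) − f(a)); replace the endpoint whose sign matches f(c).
f(2.650000) = -10.745961, f(3.690000) = 15.144847
step 1: c = 3.081651, f(c) = -3.105639 < 0 → new bracket [3.081651, 3.690000]
step 2: c = 3.185172, f(c) = -0.728544 < 0 → new bracket [3.185172, 3.690000]
step 3: c = 3.208343, f(c) = -0.161949 < 0 → new bracket [3.208343, 3.690000]
step 4: c = 3.213439, f(c) = -0.035561 < 0 → new bracket [3.213439, 3.690000]

3.21344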